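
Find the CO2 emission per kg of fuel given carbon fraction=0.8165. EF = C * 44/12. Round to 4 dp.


EF = C_frac * (M_CO2 / M_C)
EF = 0.8165 * (44/12)
EF = 0.8165 * 3.666667 = 2.9938 kg_CO2/kg_fuel


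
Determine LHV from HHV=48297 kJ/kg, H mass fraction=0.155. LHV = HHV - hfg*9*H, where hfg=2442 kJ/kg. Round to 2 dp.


LHV = HHV - hfg * 9 * H
Water correction = 2442 * 9 * 0.155 = 3406.590 kJ/kg
LHV = 48297 - 3406.590 = 44890.41 kJ/kg


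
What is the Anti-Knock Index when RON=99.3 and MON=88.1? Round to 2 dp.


AKI = (RON + MON) / 2
AKI = (99.3 + 88.1) / 2
AKI = 187.4 / 2 = 93.70


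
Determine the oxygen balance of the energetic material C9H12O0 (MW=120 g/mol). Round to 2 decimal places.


OB = -1600 * (2C + H/2 - O) / MW
Inner = 2*9 + 12/2 - 0 = 24.00
OB = -1600 * 24.00 / 120 = -320.00%


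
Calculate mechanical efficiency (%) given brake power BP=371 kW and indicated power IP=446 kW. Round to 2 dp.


eta_mech = (BP / IP) * 100
Ratio = 371 / 446 = 0.8318
eta_mech = 0.8318 * 100 = 83.18%


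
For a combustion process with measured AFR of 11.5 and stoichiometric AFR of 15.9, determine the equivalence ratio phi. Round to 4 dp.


phi = AFR_stoich / AFR_actual
phi = 15.9 / 11.5 = 1.3826


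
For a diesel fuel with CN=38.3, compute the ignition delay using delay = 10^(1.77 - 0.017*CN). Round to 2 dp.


delay = 10^(1.77 - 0.017*CN)
Exponent = 1.77 - 0.017*38.3 = 1.1189
delay = 10^1.1189 = 13.15 ms


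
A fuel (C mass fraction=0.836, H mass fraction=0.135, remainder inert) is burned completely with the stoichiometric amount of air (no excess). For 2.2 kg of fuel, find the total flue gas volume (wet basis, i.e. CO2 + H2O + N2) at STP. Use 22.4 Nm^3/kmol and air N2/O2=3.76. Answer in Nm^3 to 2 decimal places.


Per kg fuel: CO2 = (C/12 kmol)*22.4 = (0.836/12)*22.4 = 1.56053 Nm^3
Per kg fuel: H2O = (H/2 kmol)*22.4 = (0.135/2)*22.4 = 1.51200 Nm^3
O2 needed per kg fuel = C/12 + H/4 = 0.836/12 + 0.135/4 = 0.10341667 kmol
Per kg fuel: N2 = O2*3.76*22.4 = 0.10341667*3.76*22.4 = 8.71017 Nm^3
Total per kg = 1.56053 + 1.51200 + 8.71017 = 11.78270 Nm^3
Total = 11.78270 * 2.2 = 25.92 Nm^3


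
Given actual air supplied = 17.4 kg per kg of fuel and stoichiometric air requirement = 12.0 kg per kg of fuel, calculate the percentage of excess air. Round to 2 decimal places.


Excess air = actual - stoichiometric = 17.4 - 12.0 = 5.40 kg/kg fuel
Excess air % = (excess / stoich) * 100 = (5.40 / 12.0) * 100 = 45.00%


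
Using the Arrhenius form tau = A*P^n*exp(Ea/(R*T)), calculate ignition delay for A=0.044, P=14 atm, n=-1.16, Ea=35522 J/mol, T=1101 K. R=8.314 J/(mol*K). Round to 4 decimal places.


tau = A * P^n * exp(Ea/(R*T))
P^n = 14^(-1.16) = 0.04682648
Ea/(R*T) = 35522/(8.314*1101) = 3.880611
exp(Ea/(R*T)) = 48.453794
tau = 0.044 * 0.04682648 * 48.453794 = 0.0998 ms


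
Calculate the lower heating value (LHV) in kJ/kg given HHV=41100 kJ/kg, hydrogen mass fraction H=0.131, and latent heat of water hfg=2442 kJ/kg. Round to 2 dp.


LHV = HHV - hfg * 9 * H
Water correction = 2442 * 9 * 0.131 = 2879.118 kJ/kg
LHV = 41100 - 2879.118 = 38220.88 kJ/kg


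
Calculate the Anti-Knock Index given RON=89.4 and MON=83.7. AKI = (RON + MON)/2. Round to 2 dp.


AKI = (RON + MON) / 2
AKI = (89.4 + 83.7) / 2
AKI = 173.1 / 2 = 86.55


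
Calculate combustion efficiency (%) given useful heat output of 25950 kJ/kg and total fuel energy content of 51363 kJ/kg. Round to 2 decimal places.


Efficiency = (Q_useful / Q_fuel) * 100
Efficiency = (25950 / 51363) * 100
Efficiency = 0.5052 * 100 = 50.52%


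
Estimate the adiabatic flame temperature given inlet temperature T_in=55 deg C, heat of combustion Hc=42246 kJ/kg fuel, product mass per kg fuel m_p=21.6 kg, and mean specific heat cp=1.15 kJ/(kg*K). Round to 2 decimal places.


T_ad = T_in + Hc / (m_p * cp)
Denominator = 21.6 * 1.15 = 24.8400
Temperature rise = 42246 / 24.8400 = 1700.72 K
T_ad = 55 + 1700.72 = 1755.72 deg C


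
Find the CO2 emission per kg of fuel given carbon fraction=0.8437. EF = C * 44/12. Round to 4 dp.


EF = C_frac * (M_CO2 / M_C)
EF = 0.8437 * (44/12)
EF = 0.8437 * 3.666667 = 3.0936 kg_CO2/kg_fuel


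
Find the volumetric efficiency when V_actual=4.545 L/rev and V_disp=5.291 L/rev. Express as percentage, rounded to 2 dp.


eta_v = (V_actual / V_disp) * 100
Ratio = 4.545 / 5.291 = 0.8590
eta_v = 0.8590 * 100 = 85.90%


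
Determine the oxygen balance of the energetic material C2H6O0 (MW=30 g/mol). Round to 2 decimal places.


OB = -1600 * (2C + H/2 - O) / MW
Inner = 2*2 + 6/2 - 0 = 7.00
OB = -1600 * 7.00 / 30 = -373.33%


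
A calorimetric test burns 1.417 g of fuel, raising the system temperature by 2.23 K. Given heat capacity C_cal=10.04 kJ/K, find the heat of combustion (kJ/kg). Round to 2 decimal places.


Hc = C_cal * delta_T / m_fuel
Q_released = 10.04 * 2.23 = 22.3892 kJ
m_fuel = 1.417 g = 1.417/1000 kg = 0.001417 kg
Hc = 22.3892 / 0.001417 = 15800.42 kJ/kg


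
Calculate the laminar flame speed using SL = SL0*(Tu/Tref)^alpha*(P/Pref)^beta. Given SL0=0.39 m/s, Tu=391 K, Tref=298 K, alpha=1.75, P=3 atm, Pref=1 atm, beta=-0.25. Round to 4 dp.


SL = SL0 * (Tu/Tref)^alpha * (P/Pref)^beta
T ratio = 391/298 = 1.31208054
(T ratio)^alpha = 1.31208054^1.75 = 1.608536
(P/Pref)^beta = 3^(-0.25) = 0.759836
SL = 0.39 * 1.608536 * 0.759836 = 0.4767 m/s


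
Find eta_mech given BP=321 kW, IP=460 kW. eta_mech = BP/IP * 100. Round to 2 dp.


eta_mech = (BP / IP) * 100
Ratio = 321 / 460 = 0.6978
eta_mech = 0.6978 * 100 = 69.78%


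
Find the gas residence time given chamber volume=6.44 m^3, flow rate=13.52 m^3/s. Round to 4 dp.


tau = V / Q_flow
tau = 6.44 / 13.52 = 0.4763 s


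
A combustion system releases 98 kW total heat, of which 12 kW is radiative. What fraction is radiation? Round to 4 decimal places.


f_rad = Q_rad / Q_total
f_rad = 12 / 98 = 0.1224


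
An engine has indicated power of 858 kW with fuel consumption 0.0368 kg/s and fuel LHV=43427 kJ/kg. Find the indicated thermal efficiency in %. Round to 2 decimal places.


eta_ith = (IP / (mf * LHV)) * 100
Denominator = 0.0368 * 43427 = 1598.1136 kW
eta_ith = (858 / 1598.1136) * 100 = 53.69%


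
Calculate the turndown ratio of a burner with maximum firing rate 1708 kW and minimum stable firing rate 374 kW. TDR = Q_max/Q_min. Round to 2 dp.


TDR = Q_max / Q_min
TDR = 1708 / 374 = 4.57


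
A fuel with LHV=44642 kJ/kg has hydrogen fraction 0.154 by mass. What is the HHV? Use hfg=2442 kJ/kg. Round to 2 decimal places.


HHV = LHV + hfg * 9 * H
Water addition = 2442 * 9 * 0.154 = 3384.612 kJ/kg
HHV = 44642 + 3384.612 = 48026.61 kJ/kg


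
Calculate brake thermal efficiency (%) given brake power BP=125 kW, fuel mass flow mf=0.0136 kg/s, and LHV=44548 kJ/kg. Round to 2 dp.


eta_BTE = (BP / (mf * LHV)) * 100
Denominator = 0.0136 * 44548 = 605.8528 kW
eta_BTE = (125 / 605.8528) * 100 = 20.63%


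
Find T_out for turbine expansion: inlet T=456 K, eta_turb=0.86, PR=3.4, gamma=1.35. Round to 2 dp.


T_out = T_in * (1 - eta * (1 - PR^(-(gamma-1)/gamma)))
Exponent = -(1.35-1)/1.35 = -0.25925926
PR^exp = 3.4^(-0.25925926) = 0.72813041
Factor = 1 - 0.86*(1 - 0.72813041) = 0.76619215
T_out = 456 * 0.76619215 = 349.38 K


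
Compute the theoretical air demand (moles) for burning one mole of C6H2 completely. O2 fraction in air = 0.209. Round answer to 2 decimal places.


Balanced combustion: C6H2 + 6.5 O2 -> 6 CO2 + 1 H2O
O2 needed = C + H/4 = 6 + 2/4 = 6.50 moles
Air moles = O2 / 0.209 = 6.50 / 0.209 = 31.10 moles air


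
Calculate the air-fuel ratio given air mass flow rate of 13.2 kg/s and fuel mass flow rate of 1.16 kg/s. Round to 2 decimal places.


AFR = m_air / m_fuel
AFR = 13.2 / 1.16 = 11.38


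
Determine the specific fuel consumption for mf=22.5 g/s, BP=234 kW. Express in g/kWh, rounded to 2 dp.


SFC = (mf / BP) * 3600
Rate = 22.5 / 234 = 0.096154 g/(s*kW)
SFC = 0.096154 * 3600 = 346.15 g/kWh


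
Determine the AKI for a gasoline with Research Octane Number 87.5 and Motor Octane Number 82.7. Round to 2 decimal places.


AKI = (RON + MON) / 2
AKI = (87.5 + 82.7) / 2
AKI = 170.2 / 2 = 85.10


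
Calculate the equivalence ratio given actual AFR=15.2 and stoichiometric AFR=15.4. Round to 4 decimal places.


phi = AFR_stoich / AFR_actual
phi = 15.4 / 15.2 = 1.0132


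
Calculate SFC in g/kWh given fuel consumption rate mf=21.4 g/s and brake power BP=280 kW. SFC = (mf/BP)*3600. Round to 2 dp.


SFC = (mf / BP) * 3600
Rate = 21.4 / 280 = 0.076429 g/(s*kW)
SFC = 0.076429 * 3600 = 275.14 g/kWh


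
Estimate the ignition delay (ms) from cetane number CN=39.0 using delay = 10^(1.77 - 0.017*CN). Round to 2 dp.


delay = 10^(1.77 - 0.017*CN)
Exponent = 1.77 - 0.017*39.0 = 1.1070
delay = 10^1.1070 = 12.79 ms


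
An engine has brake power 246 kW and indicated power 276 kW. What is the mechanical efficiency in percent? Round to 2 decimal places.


eta_mech = (BP / IP) * 100
Ratio = 246 / 276 = 0.8913
eta_mech = 0.8913 * 100 = 89.13%


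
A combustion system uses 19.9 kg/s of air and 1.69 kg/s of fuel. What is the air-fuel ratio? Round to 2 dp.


AFR = m_air / m_fuel
AFR = 19.9 / 1.69 = 11.78


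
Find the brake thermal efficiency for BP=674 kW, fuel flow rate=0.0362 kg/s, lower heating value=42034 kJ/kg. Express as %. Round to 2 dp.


eta_BTE = (BP / (mf * LHV)) * 100
Denominator = 0.0362 * 42034 = 1521.6308 kW
eta_BTE = (674 / 1521.6308) * 100 = 44.29%


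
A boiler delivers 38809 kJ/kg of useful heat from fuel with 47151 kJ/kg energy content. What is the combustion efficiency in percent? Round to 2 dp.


Efficiency = (Q_useful / Q_fuel) * 100
Efficiency = (38809 / 47151) * 100
Efficiency = 0.8231 * 100 = 82.31%


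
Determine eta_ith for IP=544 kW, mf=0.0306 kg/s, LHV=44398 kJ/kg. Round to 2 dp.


eta_ith = (IP / (mf * LHV)) * 100
Denominator = 0.0306 * 44398 = 1358.5788 kW
eta_ith = (544 / 1358.5788) * 100 = 40.04%


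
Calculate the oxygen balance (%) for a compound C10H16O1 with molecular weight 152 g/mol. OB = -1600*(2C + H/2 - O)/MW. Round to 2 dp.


OB = -1600 * (2C + H/2 - O) / MW
Inner = 2*10 + 16/2 - 1 = 27.00
OB = -1600 * 27.00 / 152 = -284.21%


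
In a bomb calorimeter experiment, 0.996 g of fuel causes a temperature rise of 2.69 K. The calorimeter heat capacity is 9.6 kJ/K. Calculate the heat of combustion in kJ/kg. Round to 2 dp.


Hc = C_cal * delta_T / m_fuel
Q_released = 9.6 * 2.69 = 25.8240 kJ
m_fuel = 0.996 g = 0.996/1000 kg = 0.000996 kg
Hc = 25.8240 / 0.000996 = 25927.71 kJ/kg


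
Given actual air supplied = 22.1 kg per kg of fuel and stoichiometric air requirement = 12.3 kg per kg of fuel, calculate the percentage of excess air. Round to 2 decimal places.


Excess air = actual - stoichiometric = 22.1 - 12.3 = 9.80 kg/kg fuel
Excess air % = (excess / stoich) * 100 = (9.80 / 12.3) * 100 = 79.67%


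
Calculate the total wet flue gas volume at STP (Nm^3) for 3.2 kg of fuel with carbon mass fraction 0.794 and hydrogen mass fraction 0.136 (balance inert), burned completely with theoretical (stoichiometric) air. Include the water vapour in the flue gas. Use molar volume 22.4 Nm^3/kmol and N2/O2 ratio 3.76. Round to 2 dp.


Per kg fuel: CO2 = (C/12 kmol)*22.4 = (0.794/12)*22.4 = 1.48213 Nm^3
Per kg fuel: H2O = (H/2 kmol)*22.4 = (0.136/2)*22.4 = 1.52320 Nm^3
O2 needed per kg fuel = C/12 + H/4 = 0.794/12 + 0.136/4 = 0.10016667 kmol
Per kg fuel: N2 = O2*3.76*22.4 = 0.10016667*3.76*22.4 = 8.43644 Nm^3
Total per kg = 1.48213 + 1.52320 + 8.43644 = 11.44177 Nm^3
Total = 11.44177 * 3.2 = 36.61 Nm^3


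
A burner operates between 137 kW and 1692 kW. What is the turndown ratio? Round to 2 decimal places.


TDR = Q_max / Q_min
TDR = 1692 / 137 = 12.35


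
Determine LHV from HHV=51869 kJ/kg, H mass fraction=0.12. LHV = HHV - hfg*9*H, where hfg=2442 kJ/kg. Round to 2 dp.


LHV = HHV - hfg * 9 * H
Water correction = 2442 * 9 * 0.12 = 2637.360 kJ/kg
LHV = 51869 - 2637.360 = 49231.64 kJ/kg


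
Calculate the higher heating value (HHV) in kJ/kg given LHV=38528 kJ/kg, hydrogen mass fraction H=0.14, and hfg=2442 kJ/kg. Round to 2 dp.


HHV = LHV + hfg * 9 * H
Water addition = 2442 * 9 * 0.14 = 3076.920 kJ/kg
HHV = 38528 + 3076.920 = 41604.92 kJ/kg


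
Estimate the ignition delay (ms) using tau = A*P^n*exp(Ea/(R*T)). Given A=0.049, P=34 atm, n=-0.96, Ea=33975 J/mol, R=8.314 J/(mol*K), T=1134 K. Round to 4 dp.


tau = A * P^n * exp(Ea/(R*T))
P^n = 34^(-0.96) = 0.03386727
Ea/(R*T) = 33975/(8.314*1134) = 3.603598
exp(Ea/(R*T)) = 36.730168
tau = 0.049 * 0.03386727 * 36.730168 = 0.0610 ms


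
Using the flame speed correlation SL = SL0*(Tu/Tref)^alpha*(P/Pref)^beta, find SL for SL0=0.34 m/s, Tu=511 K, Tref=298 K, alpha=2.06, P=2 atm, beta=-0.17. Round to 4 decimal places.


SL = SL0 * (Tu/Tref)^alpha * (P/Pref)^beta
T ratio = 511/298 = 1.71476510
(T ratio)^alpha = 1.71476510^2.06 = 3.037117
(P/Pref)^beta = 2^(-0.17) = 0.888843
SL = 0.34 * 3.037117 * 0.888843 = 0.9178 m/s


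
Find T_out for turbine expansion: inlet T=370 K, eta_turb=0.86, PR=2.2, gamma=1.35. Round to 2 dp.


T_out = T_in * (1 - eta * (1 - PR^(-(gamma-1)/gamma)))
Exponent = -(1.35-1)/1.35 = -0.25925926
PR^exp = 2.2^(-0.25925926) = 0.81512413
Factor = 1 - 0.86*(1 - 0.81512413) = 0.84100675
T_out = 370 * 0.84100675 = 311.17 K


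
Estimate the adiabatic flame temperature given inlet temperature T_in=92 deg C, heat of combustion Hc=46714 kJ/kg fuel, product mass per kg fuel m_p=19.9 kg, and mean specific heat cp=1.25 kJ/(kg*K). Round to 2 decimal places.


T_ad = T_in + Hc / (m_p * cp)
Denominator = 19.9 * 1.25 = 24.8750
Temperature rise = 46714 / 24.8750 = 1877.95 K
T_ad = 92 + 1877.95 = 1969.95 deg C


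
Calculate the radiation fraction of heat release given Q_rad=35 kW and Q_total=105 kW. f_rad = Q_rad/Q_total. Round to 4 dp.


f_rad = Q_rad / Q_total
f_rad = 35 / 105 = 0.3333


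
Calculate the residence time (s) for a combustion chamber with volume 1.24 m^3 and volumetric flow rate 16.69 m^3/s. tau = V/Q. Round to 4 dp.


tau = V / Q_flow
tau = 1.24 / 16.69 = 0.0743 s


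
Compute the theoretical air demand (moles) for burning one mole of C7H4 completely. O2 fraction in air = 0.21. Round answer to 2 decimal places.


Balanced combustion: C7H4 + 8 O2 -> 7 CO2 + 2 H2O
O2 needed = C + H/4 = 7 + 4/4 = 8.00 moles
Air moles = O2 / 0.21 = 8.00 / 0.21 = 38.10 moles air


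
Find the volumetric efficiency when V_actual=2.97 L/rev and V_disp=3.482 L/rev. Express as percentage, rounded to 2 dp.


eta_v = (V_actual / V_disp) * 100
Ratio = 2.97 / 3.482 = 0.8530
eta_v = 0.8530 * 100 = 85.30%


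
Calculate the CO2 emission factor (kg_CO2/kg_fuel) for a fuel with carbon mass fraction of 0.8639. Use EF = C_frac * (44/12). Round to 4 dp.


EF = C_frac * (M_CO2 / M_C)
EF = 0.8639 * (44/12)
EF = 0.8639 * 3.666667 = 3.1676 kg_CO2/kg_fuel


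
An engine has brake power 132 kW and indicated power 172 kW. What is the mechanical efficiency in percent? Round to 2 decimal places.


eta_mech = (BP / IP) * 100
Ratio = 132 / 172 = 0.7674
eta_mech = 0.7674 * 100 = 76.74%


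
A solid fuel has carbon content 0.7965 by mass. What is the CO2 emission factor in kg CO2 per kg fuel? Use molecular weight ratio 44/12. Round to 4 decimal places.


EF = C_frac * (M_CO2 / M_C)
EF = 0.7965 * (44/12)
EF = 0.7965 * 3.666667 = 2.9205 kg_CO2/kg_fuel


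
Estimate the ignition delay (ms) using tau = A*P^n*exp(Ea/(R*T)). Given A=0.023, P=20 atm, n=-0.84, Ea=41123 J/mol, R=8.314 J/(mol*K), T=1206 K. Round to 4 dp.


tau = A * P^n * exp(Ea/(R*T))
P^n = 20^(-0.84) = 0.08074856
Ea/(R*T) = 41123/(8.314*1206) = 4.101356
exp(Ea/(R*T)) = 60.422161
tau = 0.023 * 0.08074856 * 60.422161 = 0.1122 ms


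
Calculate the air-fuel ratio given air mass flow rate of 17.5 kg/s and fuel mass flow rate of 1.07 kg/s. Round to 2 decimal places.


AFR = m_air / m_fuel
AFR = 17.5 / 1.07 = 16.36


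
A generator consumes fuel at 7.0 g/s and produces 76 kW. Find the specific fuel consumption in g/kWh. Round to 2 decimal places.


SFC = (mf / BP) * 3600
Rate = 7.0 / 76 = 0.092105 g/(s*kW)
SFC = 0.092105 * 3600 = 331.58 g/kWh


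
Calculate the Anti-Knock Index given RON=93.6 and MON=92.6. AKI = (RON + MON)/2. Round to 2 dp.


AKI = (RON + MON) / 2
AKI = (93.6 + 92.6) / 2
AKI = 186.2 / 2 = 93.10


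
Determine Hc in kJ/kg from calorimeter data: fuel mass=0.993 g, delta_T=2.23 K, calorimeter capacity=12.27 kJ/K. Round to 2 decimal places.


Hc = C_cal * delta_T / m_fuel
Q_released = 12.27 * 2.23 = 27.3621 kJ
m_fuel = 0.993 g = 0.993/1000 kg = 0.000993 kg
Hc = 27.3621 / 0.000993 = 27554.98 kJ/kg


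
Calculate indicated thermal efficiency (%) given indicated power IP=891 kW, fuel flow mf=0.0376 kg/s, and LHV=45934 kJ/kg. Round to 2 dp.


eta_ith = (IP / (mf * LHV)) * 100
Denominator = 0.0376 * 45934 = 1727.1184 kW
eta_ith = (891 / 1727.1184) * 100 = 51.59%


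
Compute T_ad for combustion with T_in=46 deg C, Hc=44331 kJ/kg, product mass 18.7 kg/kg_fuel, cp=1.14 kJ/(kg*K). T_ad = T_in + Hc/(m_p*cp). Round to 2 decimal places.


T_ad = T_in + Hc / (m_p * cp)
Denominator = 18.7 * 1.14 = 21.3180
Temperature rise = 44331 / 21.3180 = 2079.51 K
T_ad = 46 + 2079.51 = 2125.51 deg C


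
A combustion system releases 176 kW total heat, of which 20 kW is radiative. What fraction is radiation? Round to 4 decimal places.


f_rad = Q_rad / Q_total
f_rad = 20 / 176 = 0.1136


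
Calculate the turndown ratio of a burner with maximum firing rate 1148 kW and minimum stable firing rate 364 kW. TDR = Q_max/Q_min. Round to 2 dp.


TDR = Q_max / Q_min
TDR = 1148 / 364 = 3.15


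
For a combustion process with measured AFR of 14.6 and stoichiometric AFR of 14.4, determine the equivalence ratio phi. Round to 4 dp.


phi = AFR_stoich / AFR_actual
phi = 14.4 / 14.6 = 0.9863


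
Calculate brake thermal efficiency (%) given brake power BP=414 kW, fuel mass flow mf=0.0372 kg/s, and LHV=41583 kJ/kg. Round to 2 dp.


eta_BTE = (BP / (mf * LHV)) * 100
Denominator = 0.0372 * 41583 = 1546.8876 kW
eta_BTE = (414 / 1546.8876) * 100 = 26.76%


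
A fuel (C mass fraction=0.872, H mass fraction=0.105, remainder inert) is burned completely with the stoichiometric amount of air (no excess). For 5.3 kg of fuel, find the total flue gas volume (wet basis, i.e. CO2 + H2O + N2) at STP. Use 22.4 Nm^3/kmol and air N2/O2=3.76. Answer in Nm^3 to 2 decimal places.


Per kg fuel: CO2 = (C/12 kmol)*22.4 = (0.872/12)*22.4 = 1.62773 Nm^3
Per kg fuel: H2O = (H/2 kmol)*22.4 = (0.105/2)*22.4 = 1.17600 Nm^3
O2 needed per kg fuel = C/12 + H/4 = 0.872/12 + 0.105/4 = 0.09891667 kmol
Per kg fuel: N2 = O2*3.76*22.4 = 0.09891667*3.76*22.4 = 8.33116 Nm^3
Total per kg = 1.62773 + 1.17600 + 8.33116 = 11.13489 Nm^3
Total = 11.13489 * 5.3 = 59.01 Nm^3


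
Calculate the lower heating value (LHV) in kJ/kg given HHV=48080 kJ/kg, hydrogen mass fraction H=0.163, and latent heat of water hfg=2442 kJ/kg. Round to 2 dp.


LHV = HHV - hfg * 9 * H
Water correction = 2442 * 9 * 0.163 = 3582.414 kJ/kg
LHV = 48080 - 3582.414 = 44497.59 kJ/kg


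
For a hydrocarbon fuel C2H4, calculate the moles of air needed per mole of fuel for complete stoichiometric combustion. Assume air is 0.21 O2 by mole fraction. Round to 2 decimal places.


Balanced combustion: C2H4 + 3 O2 -> 2 CO2 + 2 H2O
O2 needed = C + H/4 = 2 + 4/4 = 3.00 moles
Air moles = O2 / 0.21 = 3.00 / 0.21 = 14.29 moles air


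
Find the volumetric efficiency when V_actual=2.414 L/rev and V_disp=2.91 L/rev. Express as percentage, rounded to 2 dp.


eta_v = (V_actual / V_disp) * 100
Ratio = 2.414 / 2.91 = 0.8296
eta_v = 0.8296 * 100 = 82.96%


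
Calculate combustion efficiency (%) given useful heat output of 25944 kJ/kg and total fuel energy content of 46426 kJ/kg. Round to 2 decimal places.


Efficiency = (Q_useful / Q_fuel) * 100
Efficiency = (25944 / 46426) * 100
Efficiency = 0.5588 * 100 = 55.88%


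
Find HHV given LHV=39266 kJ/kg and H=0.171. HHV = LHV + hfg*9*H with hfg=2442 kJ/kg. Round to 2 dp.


HHV = LHV + hfg * 9 * H
Water addition = 2442 * 9 * 0.171 = 3758.238 kJ/kg
HHV = 39266 + 3758.238 = 43024.24 kJ/kg


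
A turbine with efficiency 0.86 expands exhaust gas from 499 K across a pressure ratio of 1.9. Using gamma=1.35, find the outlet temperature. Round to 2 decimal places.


T_out = T_in * (1 - eta * (1 - PR^(-(gamma-1)/gamma)))
Exponent = -(1.35-1)/1.35 = -0.25925926
PR^exp = 1.9^(-0.25925926) = 0.84670193
Factor = 1 - 0.86*(1 - 0.84670193) = 0.86816366
T_out = 499 * 0.86816366 = 433.21 K


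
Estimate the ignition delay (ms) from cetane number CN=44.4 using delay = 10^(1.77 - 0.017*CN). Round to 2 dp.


delay = 10^(1.77 - 0.017*CN)
Exponent = 1.77 - 0.017*44.4 = 1.0152
delay = 10^1.0152 = 10.36 ms


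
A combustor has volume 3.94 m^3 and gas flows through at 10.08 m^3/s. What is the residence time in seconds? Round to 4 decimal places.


tau = V / Q_flow
tau = 3.94 / 10.08 = 0.3909 s


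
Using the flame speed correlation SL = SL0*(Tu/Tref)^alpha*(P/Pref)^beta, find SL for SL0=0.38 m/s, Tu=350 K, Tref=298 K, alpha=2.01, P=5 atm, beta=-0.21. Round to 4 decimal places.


SL = SL0 * (Tu/Tref)^alpha * (P/Pref)^beta
T ratio = 350/298 = 1.17449664
(T ratio)^alpha = 1.17449664^2.01 = 1.381663
(P/Pref)^beta = 5^(-0.21) = 0.713208
SL = 0.38 * 1.381663 * 0.713208 = 0.3745 m/s


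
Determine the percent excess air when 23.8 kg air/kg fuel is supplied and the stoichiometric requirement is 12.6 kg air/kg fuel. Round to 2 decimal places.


Excess air = actual - stoichiometric = 23.8 - 12.6 = 11.20 kg/kg fuel
Excess air % = (excess / stoich) * 100 = (11.20 / 12.6) * 100 = 88.89%


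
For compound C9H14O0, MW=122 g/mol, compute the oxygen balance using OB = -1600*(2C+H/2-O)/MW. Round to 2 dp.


OB = -1600 * (2C + H/2 - O) / MW
Inner = 2*9 + 14/2 - 0 = 25.00
OB = -1600 * 25.00 / 122 = -327.87%


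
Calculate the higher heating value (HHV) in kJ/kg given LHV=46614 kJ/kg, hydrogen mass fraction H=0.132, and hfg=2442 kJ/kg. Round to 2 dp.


HHV = LHV + hfg * 9 * H
Water addition = 2442 * 9 * 0.132 = 2901.096 kJ/kg
HHV = 46614 + 2901.096 = 49515.10 kJ/kg


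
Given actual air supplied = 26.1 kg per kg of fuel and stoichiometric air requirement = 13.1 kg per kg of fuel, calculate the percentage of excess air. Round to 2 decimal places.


Excess air = actual - stoichiometric = 26.1 - 13.1 = 13.00 kg/kg fuel
Excess air % = (excess / stoich) * 100 = (13.00 / 13.1) * 100 = 99.24%


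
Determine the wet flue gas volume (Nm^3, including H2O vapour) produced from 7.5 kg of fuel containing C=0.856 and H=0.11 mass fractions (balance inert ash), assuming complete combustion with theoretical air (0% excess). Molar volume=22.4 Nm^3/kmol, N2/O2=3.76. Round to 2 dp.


Per kg fuel: CO2 = (C/12 kmol)*22.4 = (0.856/12)*22.4 = 1.59787 Nm^3
Per kg fuel: H2O = (H/2 kmol)*22.4 = (0.11/2)*22.4 = 1.23200 Nm^3
O2 needed per kg fuel = C/12 + H/4 = 0.856/12 + 0.11/4 = 0.09883333 kmol
Per kg fuel: N2 = O2*3.76*22.4 = 0.09883333*3.76*22.4 = 8.32414 Nm^3
Total per kg = 1.59787 + 1.23200 + 8.32414 = 11.15401 Nm^3
Total = 11.15401 * 7.5 = 83.66 Nm^3


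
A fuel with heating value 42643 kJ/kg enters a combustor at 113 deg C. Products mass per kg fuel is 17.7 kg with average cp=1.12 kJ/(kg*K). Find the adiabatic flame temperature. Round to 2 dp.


T_ad = T_in + Hc / (m_p * cp)
Denominator = 17.7 * 1.12 = 19.8240
Temperature rise = 42643 / 19.8240 = 2151.08 K
T_ad = 113 + 2151.08 = 2264.08 deg C


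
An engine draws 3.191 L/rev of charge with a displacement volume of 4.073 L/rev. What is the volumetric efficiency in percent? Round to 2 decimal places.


eta_v = (V_actual / V_disp) * 100
Ratio = 3.191 / 4.073 = 0.7835
eta_v = 0.7835 * 100 = 78.35%


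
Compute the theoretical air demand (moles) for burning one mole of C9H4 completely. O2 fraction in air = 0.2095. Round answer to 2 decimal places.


Balanced combustion: C9H4 + 10 O2 -> 9 CO2 + 2 H2O
O2 needed = C + H/4 = 9 + 4/4 = 10.00 moles
Air moles = O2 / 0.2095 = 10.00 / 0.2095 = 47.73 moles air


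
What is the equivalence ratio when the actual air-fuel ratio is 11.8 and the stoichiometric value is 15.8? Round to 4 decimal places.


phi = AFR_stoich / AFR_actual
phi = 15.8 / 11.8 = 1.3390


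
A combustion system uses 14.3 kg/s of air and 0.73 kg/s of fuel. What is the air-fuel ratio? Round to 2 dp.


AFR = m_air / m_fuel
AFR = 14.3 / 0.73 = 19.59


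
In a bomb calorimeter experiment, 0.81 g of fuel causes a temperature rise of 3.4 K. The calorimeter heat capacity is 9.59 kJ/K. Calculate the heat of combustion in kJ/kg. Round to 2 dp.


Hc = C_cal * delta_T / m_fuel
Q_released = 9.59 * 3.4 = 32.6060 kJ
m_fuel = 0.81 g = 0.81/1000 kg = 0.000810 kg
Hc = 32.6060 / 0.000810 = 40254.32 kJ/kg


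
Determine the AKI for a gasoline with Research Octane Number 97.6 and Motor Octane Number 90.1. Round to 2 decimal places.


AKI = (RON + MON) / 2
AKI = (97.6 + 90.1) / 2
AKI = 187.7 / 2 = 93.85


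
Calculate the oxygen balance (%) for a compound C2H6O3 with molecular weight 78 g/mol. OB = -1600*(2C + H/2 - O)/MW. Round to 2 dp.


OB = -1600 * (2C + H/2 - O) / MW
Inner = 2*2 + 6/2 - 3 = 4.00
OB = -1600 * 4.00 / 78 = -82.05%


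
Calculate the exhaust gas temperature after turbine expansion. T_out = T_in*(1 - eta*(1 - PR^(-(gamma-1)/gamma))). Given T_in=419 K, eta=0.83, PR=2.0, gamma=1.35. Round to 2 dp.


T_out = T_in * (1 - eta * (1 - PR^(-(gamma-1)/gamma)))
Exponent = -(1.35-1)/1.35 = -0.25925926
PR^exp = 2.0^(-0.25925926) = 0.83551680
Factor = 1 - 0.83*(1 - 0.83551680) = 0.86347894
T_out = 419 * 0.86347894 = 361.80 K


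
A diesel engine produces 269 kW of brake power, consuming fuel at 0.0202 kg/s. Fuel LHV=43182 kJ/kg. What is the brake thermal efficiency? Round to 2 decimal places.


eta_BTE = (BP / (mf * LHV)) * 100
Denominator = 0.0202 * 43182 = 872.2764 kW
eta_BTE = (269 / 872.2764) * 100 = 30.84%


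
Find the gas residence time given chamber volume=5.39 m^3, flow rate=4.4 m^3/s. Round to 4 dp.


tau = V / Q_flow
tau = 5.39 / 4.4 = 1.2250 s


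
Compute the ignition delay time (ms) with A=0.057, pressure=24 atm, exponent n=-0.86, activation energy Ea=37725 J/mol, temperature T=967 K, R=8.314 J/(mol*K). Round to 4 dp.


tau = A * P^n * exp(Ea/(R*T))
P^n = 24^(-0.86) = 0.06501571
Ea/(R*T) = 37725/(8.314*967) = 4.692375
exp(Ea/(R*T)) = 109.112063
tau = 0.057 * 0.06501571 * 109.112063 = 0.4044 ms


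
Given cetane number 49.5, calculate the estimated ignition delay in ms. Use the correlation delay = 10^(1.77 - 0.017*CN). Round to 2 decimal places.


delay = 10^(1.77 - 0.017*CN)
Exponent = 1.77 - 0.017*49.5 = 0.9285
delay = 10^0.9285 = 8.48 ms


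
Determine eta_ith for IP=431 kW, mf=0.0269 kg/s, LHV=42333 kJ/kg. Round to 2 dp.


eta_ith = (IP / (mf * LHV)) * 100
Denominator = 0.0269 * 42333 = 1138.7577 kW
eta_ith = (431 / 1138.7577) * 100 = 37.85%


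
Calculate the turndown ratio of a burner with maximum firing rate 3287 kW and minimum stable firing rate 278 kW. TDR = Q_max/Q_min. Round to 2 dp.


TDR = Q_max / Q_min
TDR = 3287 / 278 = 11.82


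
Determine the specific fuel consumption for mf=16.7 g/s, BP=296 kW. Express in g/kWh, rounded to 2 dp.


SFC = (mf / BP) * 3600
Rate = 16.7 / 296 = 0.056419 g/(s*kW)
SFC = 0.056419 * 3600 = 203.11 g/kWh


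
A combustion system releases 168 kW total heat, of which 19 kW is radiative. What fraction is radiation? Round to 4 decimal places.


f_rad = Q_rad / Q_total
f_rad = 19 / 168 = 0.1131


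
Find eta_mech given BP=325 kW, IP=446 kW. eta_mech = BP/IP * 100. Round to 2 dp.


eta_mech = (BP / IP) * 100
Ratio = 325 / 446 = 0.7287
eta_mech = 0.7287 * 100 = 72.87%


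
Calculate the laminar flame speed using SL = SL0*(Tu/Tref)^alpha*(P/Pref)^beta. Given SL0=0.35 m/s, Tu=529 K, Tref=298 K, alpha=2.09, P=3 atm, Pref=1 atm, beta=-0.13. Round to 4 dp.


SL = SL0 * (Tu/Tref)^alpha * (P/Pref)^beta
T ratio = 529/298 = 1.77516779
(T ratio)^alpha = 1.77516779^2.09 = 3.318260
(P/Pref)^beta = 3^(-0.13) = 0.866910
SL = 0.35 * 3.318260 * 0.866910 = 1.0068 m/s


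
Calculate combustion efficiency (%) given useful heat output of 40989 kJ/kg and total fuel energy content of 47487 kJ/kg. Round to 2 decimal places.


Efficiency = (Q_useful / Q_fuel) * 100
Efficiency = (40989 / 47487) * 100
Efficiency = 0.8632 * 100 = 86.32%


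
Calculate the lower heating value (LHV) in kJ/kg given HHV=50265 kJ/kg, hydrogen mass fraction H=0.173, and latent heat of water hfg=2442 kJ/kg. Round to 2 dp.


LHV = HHV - hfg * 9 * H
Water correction = 2442 * 9 * 0.173 = 3802.194 kJ/kg
LHV = 50265 - 3802.194 = 46462.81 kJ/kg


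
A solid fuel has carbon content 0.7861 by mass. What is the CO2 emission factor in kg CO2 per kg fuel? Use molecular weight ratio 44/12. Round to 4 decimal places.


EF = C_frac * (M_CO2 / M_C)
EF = 0.7861 * (44/12)
EF = 0.7861 * 3.666667 = 2.8824 kg_CO2/kg_fuel


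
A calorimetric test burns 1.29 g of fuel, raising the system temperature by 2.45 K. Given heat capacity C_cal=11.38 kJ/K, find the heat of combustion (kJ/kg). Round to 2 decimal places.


Hc = C_cal * delta_T / m_fuel
Q_released = 11.38 * 2.45 = 27.8810 kJ
m_fuel = 1.29 g = 1.29/1000 kg = 0.001290 kg
Hc = 27.8810 / 0.001290 = 21613.18 kJ/kg


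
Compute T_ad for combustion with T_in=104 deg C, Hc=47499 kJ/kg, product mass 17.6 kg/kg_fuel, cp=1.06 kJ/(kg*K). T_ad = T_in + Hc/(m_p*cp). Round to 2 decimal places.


T_ad = T_in + Hc / (m_p * cp)
Denominator = 17.6 * 1.06 = 18.6560
Temperature rise = 47499 / 18.6560 = 2546.04 K
T_ad = 104 + 2546.04 = 2650.04 deg C


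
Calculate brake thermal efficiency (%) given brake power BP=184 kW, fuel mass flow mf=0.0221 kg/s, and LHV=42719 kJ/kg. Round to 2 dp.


eta_BTE = (BP / (mf * LHV)) * 100
Denominator = 0.0221 * 42719 = 944.0899 kW
eta_BTE = (184 / 944.0899) * 100 = 19.49%


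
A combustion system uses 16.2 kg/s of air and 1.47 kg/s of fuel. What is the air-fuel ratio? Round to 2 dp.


AFR = m_air / m_fuel
AFR = 16.2 / 1.47 = 11.02


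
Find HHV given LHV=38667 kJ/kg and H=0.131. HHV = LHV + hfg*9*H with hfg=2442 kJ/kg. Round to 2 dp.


HHV = LHV + hfg * 9 * H
Water addition = 2442 * 9 * 0.131 = 2879.118 kJ/kg
HHV = 38667 + 2879.118 = 41546.12 kJ/kg


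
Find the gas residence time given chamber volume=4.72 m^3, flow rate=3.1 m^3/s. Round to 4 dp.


tau = V / Q_flow
tau = 4.72 / 3.1 = 1.5226 s


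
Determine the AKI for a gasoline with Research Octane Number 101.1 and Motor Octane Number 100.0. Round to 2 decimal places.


AKI = (RON + MON) / 2
AKI = (101.1 + 100.0) / 2
AKI = 201.1 / 2 = 100.55


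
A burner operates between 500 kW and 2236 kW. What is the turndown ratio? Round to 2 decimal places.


TDR = Q_max / Q_min
TDR = 2236 / 500 = 4.47


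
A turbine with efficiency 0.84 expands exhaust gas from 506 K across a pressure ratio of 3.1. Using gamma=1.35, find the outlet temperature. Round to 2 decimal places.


T_out = T_in * (1 - eta * (1 - PR^(-(gamma-1)/gamma)))
Exponent = -(1.35-1)/1.35 = -0.25925926
PR^exp = 3.1^(-0.25925926) = 0.74577862
Factor = 1 - 0.84*(1 - 0.74577862) = 0.78645404
T_out = 506 * 0.78645404 = 397.95 K


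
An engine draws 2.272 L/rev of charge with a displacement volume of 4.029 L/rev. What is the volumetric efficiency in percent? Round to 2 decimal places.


eta_v = (V_actual / V_disp) * 100
Ratio = 2.272 / 4.029 = 0.5639
eta_v = 0.5639 * 100 = 56.39%


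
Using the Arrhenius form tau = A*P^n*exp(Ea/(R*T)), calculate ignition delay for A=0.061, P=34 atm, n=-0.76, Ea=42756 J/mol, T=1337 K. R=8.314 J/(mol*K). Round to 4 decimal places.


tau = A * P^n * exp(Ea/(R*T))
P^n = 34^(-0.76) = 0.06856082
Ea/(R*T) = 42756/(8.314*1337) = 3.846411
exp(Ea/(R*T)) = 46.824688
tau = 0.061 * 0.06856082 * 46.824688 = 0.1958 ms


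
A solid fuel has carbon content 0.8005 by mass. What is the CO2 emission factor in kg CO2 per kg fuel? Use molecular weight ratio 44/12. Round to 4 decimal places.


EF = C_frac * (M_CO2 / M_C)
EF = 0.8005 * (44/12)
EF = 0.8005 * 3.666667 = 2.9352 kg_CO2/kg_fuel


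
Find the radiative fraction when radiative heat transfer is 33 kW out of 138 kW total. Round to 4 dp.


f_rad = Q_rad / Q_total
f_rad = 33 / 138 = 0.2391


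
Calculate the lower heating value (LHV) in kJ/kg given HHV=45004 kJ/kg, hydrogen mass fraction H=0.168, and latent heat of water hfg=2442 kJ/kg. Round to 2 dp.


LHV = HHV - hfg * 9 * H
Water correction = 2442 * 9 * 0.168 = 3692.304 kJ/kg
LHV = 45004 - 3692.304 = 41311.70 kJ/kg


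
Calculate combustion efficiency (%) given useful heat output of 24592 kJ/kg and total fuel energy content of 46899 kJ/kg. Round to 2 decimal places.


Efficiency = (Q_useful / Q_fuel) * 100
Efficiency = (24592 / 46899) * 100
Efficiency = 0.5244 * 100 = 52.44%


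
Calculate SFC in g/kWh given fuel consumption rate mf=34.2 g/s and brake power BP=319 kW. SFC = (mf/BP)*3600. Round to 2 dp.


SFC = (mf / BP) * 3600
Rate = 34.2 / 319 = 0.107210 g/(s*kW)
SFC = 0.107210 * 3600 = 385.96 g/kWh


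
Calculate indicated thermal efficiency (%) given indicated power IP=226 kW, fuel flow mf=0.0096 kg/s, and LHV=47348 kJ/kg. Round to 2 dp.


eta_ith = (IP / (mf * LHV)) * 100
Denominator = 0.0096 * 47348 = 454.5408 kW
eta_ith = (226 / 454.5408) * 100 = 49.72%


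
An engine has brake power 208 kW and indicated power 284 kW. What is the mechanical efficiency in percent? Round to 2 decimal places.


eta_mech = (BP / IP) * 100
Ratio = 208 / 284 = 0.7324
eta_mech = 0.7324 * 100 = 73.24%


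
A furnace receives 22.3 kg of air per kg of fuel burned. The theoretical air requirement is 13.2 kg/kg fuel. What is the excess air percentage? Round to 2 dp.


Excess air = actual - stoichiometric = 22.3 - 13.2 = 9.10 kg/kg fuel
Excess air % = (excess / stoich) * 100 = (9.10 / 13.2) * 100 = 68.94%


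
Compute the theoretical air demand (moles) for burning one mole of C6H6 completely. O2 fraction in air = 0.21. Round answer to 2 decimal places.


Balanced combustion: C6H6 + 7.5 O2 -> 6 CO2 + 3 H2O
O2 needed = C + H/4 = 6 + 6/4 = 7.50 moles
Air moles = O2 / 0.21 = 7.50 / 0.21 = 35.71 moles air


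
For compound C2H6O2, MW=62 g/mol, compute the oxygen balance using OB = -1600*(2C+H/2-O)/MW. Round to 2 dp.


OB = -1600 * (2C + H/2 - O) / MW
Inner = 2*2 + 6/2 - 2 = 5.00
OB = -1600 * 5.00 / 62 = -129.03%


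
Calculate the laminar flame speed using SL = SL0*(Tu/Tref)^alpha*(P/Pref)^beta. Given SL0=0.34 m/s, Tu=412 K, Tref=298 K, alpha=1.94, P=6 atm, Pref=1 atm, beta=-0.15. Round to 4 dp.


SL = SL0 * (Tu/Tref)^alpha * (P/Pref)^beta
T ratio = 412/298 = 1.38255034
(T ratio)^alpha = 1.38255034^1.94 = 1.874654
(P/Pref)^beta = 6^(-0.15) = 0.764324
SL = 0.34 * 1.874654 * 0.764324 = 0.4872 m/s


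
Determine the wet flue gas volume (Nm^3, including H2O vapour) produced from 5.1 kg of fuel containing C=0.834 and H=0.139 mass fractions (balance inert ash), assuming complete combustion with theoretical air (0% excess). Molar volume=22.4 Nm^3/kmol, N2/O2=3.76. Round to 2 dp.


Per kg fuel: CO2 = (C/12 kmol)*22.4 = (0.834/12)*22.4 = 1.55680 Nm^3
Per kg fuel: H2O = (H/2 kmol)*22.4 = (0.139/2)*22.4 = 1.55680 Nm^3
O2 needed per kg fuel = C/12 + H/4 = 0.834/12 + 0.139/4 = 0.10425000 kmol
Per kg fuel: N2 = O2*3.76*22.4 = 0.10425000*3.76*22.4 = 8.78035 Nm^3
Total per kg = 1.55680 + 1.55680 + 8.78035 = 11.89395 Nm^3
Total = 11.89395 * 5.1 = 60.66 Nm^3


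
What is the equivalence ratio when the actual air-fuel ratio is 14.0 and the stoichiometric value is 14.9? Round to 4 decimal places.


phi = AFR_stoich / AFR_actual
phi = 14.9 / 14.0 = 1.0643


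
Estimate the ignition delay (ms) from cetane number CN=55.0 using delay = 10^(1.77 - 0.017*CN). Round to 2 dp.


delay = 10^(1.77 - 0.017*CN)
Exponent = 1.77 - 0.017*55.0 = 0.8350
delay = 10^0.8350 = 6.84 ms


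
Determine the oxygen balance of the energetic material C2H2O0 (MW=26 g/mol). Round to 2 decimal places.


OB = -1600 * (2C + H/2 - O) / MW
Inner = 2*2 + 2/2 - 0 = 5.00
OB = -1600 * 5.00 / 26 = -307.69%


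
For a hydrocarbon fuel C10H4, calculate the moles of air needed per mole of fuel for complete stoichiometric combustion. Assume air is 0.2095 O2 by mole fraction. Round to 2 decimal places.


Balanced combustion: C10H4 + 11 O2 -> 10 CO2 + 2 H2O
O2 needed = C + H/4 = 10 + 4/4 = 11.00 moles
Air moles = O2 / 0.2095 = 11.00 / 0.2095 = 52.51 moles air


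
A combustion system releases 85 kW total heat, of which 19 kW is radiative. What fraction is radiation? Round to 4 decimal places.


f_rad = Q_rad / Q_total
f_rad = 19 / 85 = 0.2235


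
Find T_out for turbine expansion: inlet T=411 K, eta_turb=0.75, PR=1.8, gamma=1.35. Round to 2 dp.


T_out = T_in * (1 - eta * (1 - PR^(-(gamma-1)/gamma)))
Exponent = -(1.35-1)/1.35 = -0.25925926
PR^exp = 1.8^(-0.25925926) = 0.85865408
Factor = 1 - 0.75*(1 - 0.85865408) = 0.89399056
T_out = 411 * 0.89399056 = 367.43 K


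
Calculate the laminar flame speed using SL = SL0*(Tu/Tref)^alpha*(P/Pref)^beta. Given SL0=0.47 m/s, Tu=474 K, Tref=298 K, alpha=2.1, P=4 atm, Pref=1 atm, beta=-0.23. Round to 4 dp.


SL = SL0 * (Tu/Tref)^alpha * (P/Pref)^beta
T ratio = 474/298 = 1.59060403
(T ratio)^alpha = 1.59060403^2.1 = 2.650210
(P/Pref)^beta = 4^(-0.23) = 0.726986
SL = 0.47 * 2.650210 * 0.726986 = 0.9055 m/s


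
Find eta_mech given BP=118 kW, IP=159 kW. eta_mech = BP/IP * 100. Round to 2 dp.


eta_mech = (BP / IP) * 100
Ratio = 118 / 159 = 0.7421
eta_mech = 0.7421 * 100 = 74.21%


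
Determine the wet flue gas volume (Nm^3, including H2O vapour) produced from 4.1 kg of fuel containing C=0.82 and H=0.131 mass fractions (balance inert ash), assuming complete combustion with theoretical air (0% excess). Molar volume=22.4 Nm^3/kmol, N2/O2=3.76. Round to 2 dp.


Per kg fuel: CO2 = (C/12 kmol)*22.4 = (0.82/12)*22.4 = 1.53067 Nm^3
Per kg fuel: H2O = (H/2 kmol)*22.4 = (0.131/2)*22.4 = 1.46720 Nm^3
O2 needed per kg fuel = C/12 + H/4 = 0.82/12 + 0.131/4 = 0.10108333 kmol
Per kg fuel: N2 = O2*3.76*22.4 = 0.10108333*3.76*22.4 = 8.51364 Nm^3
Total per kg = 1.53067 + 1.46720 + 8.51364 = 11.51151 Nm^3
Total = 11.51151 * 4.1 = 47.20 Nm^3


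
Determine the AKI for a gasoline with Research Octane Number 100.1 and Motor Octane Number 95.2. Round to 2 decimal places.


AKI = (RON + MON) / 2
AKI = (100.1 + 95.2) / 2
AKI = 195.3 / 2 = 97.65


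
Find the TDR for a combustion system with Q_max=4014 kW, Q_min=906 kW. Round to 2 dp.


TDR = Q_max / Q_min
TDR = 4014 / 906 = 4.43


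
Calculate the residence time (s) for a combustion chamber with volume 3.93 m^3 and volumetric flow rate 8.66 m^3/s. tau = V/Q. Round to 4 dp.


tau = V / Q_flow
tau = 3.93 / 8.66 = 0.4538 s


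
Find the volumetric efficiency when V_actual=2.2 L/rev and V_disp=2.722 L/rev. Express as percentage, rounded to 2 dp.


eta_v = (V_actual / V_disp) * 100
Ratio = 2.2 / 2.722 = 0.8082
eta_v = 0.8082 * 100 = 80.82%


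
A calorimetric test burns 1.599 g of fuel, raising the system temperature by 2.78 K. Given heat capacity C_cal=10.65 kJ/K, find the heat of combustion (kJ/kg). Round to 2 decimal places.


Hc = C_cal * delta_T / m_fuel
Q_released = 10.65 * 2.78 = 29.6070 kJ
m_fuel = 1.599 g = 1.599/1000 kg = 0.001599 kg
Hc = 29.6070 / 0.001599 = 18515.95 kJ/kg


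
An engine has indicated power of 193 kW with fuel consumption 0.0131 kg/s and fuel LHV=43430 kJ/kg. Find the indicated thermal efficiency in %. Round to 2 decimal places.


eta_ith = (IP / (mf * LHV)) * 100
Denominator = 0.0131 * 43430 = 568.9330 kW
eta_ith = (193 / 568.9330) * 100 = 33.92%


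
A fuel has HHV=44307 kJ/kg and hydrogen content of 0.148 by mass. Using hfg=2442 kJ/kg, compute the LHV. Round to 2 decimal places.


LHV = HHV - hfg * 9 * H
Water correction = 2442 * 9 * 0.148 = 3252.744 kJ/kg
LHV = 44307 - 3252.744 = 41054.26 kJ/kg
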